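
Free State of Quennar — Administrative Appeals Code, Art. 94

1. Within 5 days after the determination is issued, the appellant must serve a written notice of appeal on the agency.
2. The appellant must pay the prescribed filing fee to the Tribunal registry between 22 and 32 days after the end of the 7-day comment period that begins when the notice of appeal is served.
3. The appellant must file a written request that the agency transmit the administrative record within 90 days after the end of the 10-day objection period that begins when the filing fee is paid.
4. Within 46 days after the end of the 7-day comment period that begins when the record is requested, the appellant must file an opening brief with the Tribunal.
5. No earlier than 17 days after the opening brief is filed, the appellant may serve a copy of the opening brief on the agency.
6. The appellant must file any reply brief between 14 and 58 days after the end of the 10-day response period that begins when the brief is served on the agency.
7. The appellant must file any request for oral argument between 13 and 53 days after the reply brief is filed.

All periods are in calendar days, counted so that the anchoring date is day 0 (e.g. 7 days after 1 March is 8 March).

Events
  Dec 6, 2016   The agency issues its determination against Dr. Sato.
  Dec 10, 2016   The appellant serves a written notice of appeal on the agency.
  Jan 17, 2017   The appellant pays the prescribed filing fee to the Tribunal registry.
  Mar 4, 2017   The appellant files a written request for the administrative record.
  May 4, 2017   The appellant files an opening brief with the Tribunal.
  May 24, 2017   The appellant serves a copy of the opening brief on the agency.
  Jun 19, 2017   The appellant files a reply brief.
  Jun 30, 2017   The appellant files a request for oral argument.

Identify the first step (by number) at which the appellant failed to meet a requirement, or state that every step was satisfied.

Step 1: 5 days after Dec 6, 2016 (when the determination is issued) is Dec 11, 2016; done Dec 10, 2016 — timely.
Step 2: the window is 22–32 days after Dec 17, 2016 (end of the 7-day comment period, which began when the notice of appeal is served on Dec 10, 2016), so Jan 8, 2017 through Jan 18, 2017; done Jan 17, 2017 — within the window.
Step 3: 90 days after Jan 27, 2017 (end of the 10-day objection period, which began when the filing fee is paid on Jan 17, 2017) is Apr 27, 2017; done Mar 4, 2017 — timely.
Step 4: 46 days after Mar 11, 2017 (end of the 7-day comment period, which began when the record is requested on Mar 4, 2017) is Apr 26, 2017; May 4, 2017 misses that deadline by 8 days.

Step 4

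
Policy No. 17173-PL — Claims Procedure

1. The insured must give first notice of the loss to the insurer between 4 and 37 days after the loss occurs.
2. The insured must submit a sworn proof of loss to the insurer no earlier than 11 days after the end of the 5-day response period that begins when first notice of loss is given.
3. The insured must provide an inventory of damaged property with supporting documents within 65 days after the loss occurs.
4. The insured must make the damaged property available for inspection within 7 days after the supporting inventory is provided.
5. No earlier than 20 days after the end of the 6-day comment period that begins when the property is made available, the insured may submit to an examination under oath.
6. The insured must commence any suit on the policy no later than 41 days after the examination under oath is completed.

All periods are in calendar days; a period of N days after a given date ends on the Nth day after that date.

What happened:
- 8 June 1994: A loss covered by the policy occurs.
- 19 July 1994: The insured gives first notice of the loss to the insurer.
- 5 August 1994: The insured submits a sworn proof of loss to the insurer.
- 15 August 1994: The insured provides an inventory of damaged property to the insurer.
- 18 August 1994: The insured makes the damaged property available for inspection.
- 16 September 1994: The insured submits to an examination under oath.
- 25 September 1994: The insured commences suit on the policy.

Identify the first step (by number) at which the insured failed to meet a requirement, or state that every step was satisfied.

Step 1 — 4 and 37 days from 8 June 1994 (when the loss occurs) are 12 June 1994 and 15 July 1994 respectively; done 19 July 1994 — 4 days after the window closed.

Step 1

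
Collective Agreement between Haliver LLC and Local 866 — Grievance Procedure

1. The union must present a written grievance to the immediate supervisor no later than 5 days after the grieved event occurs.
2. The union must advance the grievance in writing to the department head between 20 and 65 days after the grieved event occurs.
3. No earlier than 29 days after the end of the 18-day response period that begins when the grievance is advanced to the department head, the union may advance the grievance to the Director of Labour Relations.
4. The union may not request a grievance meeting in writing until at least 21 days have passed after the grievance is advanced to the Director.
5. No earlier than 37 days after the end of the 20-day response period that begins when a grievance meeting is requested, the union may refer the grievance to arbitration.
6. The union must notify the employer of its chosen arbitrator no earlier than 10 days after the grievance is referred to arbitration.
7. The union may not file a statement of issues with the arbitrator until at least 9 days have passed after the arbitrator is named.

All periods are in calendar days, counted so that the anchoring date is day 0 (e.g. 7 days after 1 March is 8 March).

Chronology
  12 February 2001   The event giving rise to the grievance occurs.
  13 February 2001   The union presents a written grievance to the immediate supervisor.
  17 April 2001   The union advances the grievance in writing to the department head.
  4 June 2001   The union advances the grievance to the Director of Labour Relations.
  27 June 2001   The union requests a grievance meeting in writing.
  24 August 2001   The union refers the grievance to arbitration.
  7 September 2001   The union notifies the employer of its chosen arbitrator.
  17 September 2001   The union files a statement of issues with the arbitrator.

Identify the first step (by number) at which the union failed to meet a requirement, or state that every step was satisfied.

Step 1: 5 days after 12 February 2001 (when the grieved event occurs) is 17 February 2001; completed 13 February 2001, before the deadline.
Step 2: the window is 20–65 days after 12 February 2001 (when the grieved event occurs), so 4 March 2001 through 18 April 2001; 17 April 2001 falls inside that range.
Step 3: the earliest permitted date is 29 days after 5 May 2001 (end of the 18-day response period, which began when the grievance is advanced to the department head on 17 April 2001), i.e. 3 June 2001; done 4 June 2001 — permitted.
Step 4: the earliest permitted date is 21 days after 4 June 2001 (when the grievance is advanced to the Director), i.e. 25 June 2001; done 27 June 2001 — permitted.
Step 5: the earliest permitted date is 37 days after 17 July 2001 (end of the 20-day response period, which began when a grievance meeting is requested on 27 June 2001), i.e. 23 August 2001; done 24 August 2001, after the minimum wait.
Step 6: the earliest permitted date is 10 days after 24 August 2001 (when the grievance is referred to arbitration), i.e. 3 September 2001; 7 September 2001 is on or after that date.
Step 7: the earliest permitted date is 9 days after 7 September 2001 (when the arbitrator is named), i.e. 16 September 2001; done 17 September 2001 — permitted.

None — every step was satisfied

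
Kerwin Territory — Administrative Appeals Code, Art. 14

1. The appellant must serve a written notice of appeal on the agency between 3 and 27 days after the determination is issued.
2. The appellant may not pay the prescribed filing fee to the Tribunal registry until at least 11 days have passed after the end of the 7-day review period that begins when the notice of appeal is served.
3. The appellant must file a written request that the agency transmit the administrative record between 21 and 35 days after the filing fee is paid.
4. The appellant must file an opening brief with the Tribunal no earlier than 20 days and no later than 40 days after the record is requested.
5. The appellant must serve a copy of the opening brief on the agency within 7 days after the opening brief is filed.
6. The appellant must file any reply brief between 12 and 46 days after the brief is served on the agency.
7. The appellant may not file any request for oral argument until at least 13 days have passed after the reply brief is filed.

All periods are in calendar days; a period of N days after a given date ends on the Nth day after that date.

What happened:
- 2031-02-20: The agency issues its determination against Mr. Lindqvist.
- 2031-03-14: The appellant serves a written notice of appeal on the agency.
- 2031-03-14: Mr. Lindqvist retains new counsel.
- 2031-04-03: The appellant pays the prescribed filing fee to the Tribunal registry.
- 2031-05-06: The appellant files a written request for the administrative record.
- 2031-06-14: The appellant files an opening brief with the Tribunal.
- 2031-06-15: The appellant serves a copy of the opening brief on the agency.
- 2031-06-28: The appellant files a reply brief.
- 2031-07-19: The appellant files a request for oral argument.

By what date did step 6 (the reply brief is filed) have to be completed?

2031-07-31

Step 6 runs from 2031-06-15, when the brief is served on the agency. The window is 12–46 days after 2031-06-15; it closes on 2031-07-31.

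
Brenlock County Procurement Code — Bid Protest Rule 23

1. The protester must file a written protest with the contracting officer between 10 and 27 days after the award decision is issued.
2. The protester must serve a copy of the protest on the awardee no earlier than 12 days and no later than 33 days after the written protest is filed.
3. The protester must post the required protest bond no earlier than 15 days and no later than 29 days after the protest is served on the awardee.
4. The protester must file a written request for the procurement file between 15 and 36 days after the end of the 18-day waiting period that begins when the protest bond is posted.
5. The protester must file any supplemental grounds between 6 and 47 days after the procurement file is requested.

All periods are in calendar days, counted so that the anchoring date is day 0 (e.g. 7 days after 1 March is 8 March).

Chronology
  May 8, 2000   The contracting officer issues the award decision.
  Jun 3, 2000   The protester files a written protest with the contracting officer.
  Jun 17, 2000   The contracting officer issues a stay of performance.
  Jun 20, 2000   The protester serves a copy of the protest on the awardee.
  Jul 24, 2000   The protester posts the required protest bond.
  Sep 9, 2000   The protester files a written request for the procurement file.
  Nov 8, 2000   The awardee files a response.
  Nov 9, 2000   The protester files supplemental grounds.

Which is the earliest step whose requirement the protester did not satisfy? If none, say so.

Step 1: the window is 10–27 days after May 8, 2000 (when the award decision is issued), so May 18, 2000 through Jun 4, 2000; done Jun 3, 2000, which is between those dates.
Step 2: the window is 12–33 days after Jun 3, 2000 (when the written protest is filed), so Jun 15, 2000 through Jul 6, 2000; Jun 20, 2000 falls inside that range.
Step 3: the window is 15–29 days after Jun 20, 2000 (when the protest is served on the awardee), so Jul 5, 2000 through Jul 19, 2000; done Jul 24, 2000 — 5 days after the window closed.

Step 3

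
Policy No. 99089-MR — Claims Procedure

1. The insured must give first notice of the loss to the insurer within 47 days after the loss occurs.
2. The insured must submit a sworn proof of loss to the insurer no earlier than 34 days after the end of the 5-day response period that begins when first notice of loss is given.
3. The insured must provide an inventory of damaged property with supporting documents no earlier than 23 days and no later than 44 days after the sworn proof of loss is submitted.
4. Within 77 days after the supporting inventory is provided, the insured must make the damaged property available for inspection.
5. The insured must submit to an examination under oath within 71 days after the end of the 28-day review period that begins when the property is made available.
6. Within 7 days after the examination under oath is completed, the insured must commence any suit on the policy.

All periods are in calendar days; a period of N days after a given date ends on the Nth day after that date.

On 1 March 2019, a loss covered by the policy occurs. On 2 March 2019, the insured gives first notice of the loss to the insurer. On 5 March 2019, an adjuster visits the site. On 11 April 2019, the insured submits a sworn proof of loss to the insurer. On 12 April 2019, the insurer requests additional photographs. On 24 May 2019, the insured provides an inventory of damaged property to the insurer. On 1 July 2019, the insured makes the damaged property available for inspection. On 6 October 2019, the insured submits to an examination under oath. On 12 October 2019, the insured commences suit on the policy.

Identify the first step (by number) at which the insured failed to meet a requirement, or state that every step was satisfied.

Step 1 — counting 47 days from 1 March 2019 (when the loss occurs) gives a deadline of 17 April 2019; completed 2 March 2019, before the deadline.
Step 2 — must wait 34 days from 7 March 2019 (end of the 5-day response period, which began when first notice of loss is given on 2 March 2019), so not before 10 April 2019; 11 April 2019 is on or after that date.
Step 3 — 23 and 44 days from 11 April 2019 (when the sworn proof of loss is submitted) are 4 May 2019 and 25 May 2019 respectively; done 24 May 2019, which is between those dates.
Step 4 — counting 77 days from 24 May 2019 (when the supporting inventory is provided) gives a deadline of 9 August 2019; completed 1 July 2019, before the deadline.
Step 5 — counting 71 days from 29 July 2019 (end of the 28-day review period, which began when the property is made available on 1 July 2019) gives a deadline of 8 October 2019; done 6 October 2019 — timely.
Step 6 — counting 7 days from 6 October 2019 (when the examination under oath is completed) gives a deadline of 13 October 2019; completed 12 October 2019, before the deadline.

None — every step was satisfied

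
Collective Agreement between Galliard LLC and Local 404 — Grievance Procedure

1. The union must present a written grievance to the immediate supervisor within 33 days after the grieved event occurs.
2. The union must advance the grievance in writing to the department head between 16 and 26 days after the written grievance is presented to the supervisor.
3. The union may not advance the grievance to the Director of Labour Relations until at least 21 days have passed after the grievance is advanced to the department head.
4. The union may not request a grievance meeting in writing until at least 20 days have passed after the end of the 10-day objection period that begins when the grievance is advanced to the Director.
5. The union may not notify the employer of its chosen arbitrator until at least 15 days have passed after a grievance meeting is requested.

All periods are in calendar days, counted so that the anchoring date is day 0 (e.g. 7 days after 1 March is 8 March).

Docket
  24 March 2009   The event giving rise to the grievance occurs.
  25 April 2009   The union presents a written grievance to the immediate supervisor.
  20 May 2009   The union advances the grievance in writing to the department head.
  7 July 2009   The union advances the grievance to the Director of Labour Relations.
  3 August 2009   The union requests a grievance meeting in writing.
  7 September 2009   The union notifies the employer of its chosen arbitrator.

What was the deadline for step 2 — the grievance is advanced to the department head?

21 May 2009

Step 2 runs from 25 April 2009, when the written grievance is presented to the supervisor. The window is 16–26 days after 25 April 2009; it closes on 21 May 2009.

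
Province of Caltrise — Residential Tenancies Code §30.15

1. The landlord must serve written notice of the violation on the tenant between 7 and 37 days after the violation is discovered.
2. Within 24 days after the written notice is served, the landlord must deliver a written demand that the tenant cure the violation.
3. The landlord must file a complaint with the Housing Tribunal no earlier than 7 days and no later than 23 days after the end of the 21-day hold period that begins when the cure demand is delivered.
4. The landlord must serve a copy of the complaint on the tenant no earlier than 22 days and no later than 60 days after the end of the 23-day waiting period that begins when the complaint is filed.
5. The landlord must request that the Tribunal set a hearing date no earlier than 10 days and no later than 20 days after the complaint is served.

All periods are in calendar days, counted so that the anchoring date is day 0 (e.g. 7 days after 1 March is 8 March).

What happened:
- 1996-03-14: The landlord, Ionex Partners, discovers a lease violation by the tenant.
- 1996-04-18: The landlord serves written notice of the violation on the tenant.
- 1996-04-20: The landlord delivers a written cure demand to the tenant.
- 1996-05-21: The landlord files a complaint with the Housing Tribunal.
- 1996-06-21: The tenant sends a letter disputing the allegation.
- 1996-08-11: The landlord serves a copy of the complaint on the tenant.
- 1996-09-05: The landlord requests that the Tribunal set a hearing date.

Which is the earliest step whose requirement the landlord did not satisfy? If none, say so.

Step 5

Step 1: the window is 7–37 days after 1996-03-14 (when the violation is discovered), so 1996-03-21 through 1996-04-20; done 1996-04-18 — within the window.
Step 2: 24 days after 1996-04-18 (when the written notice is served) is 1996-05-12; 1996-04-20 is within that limit.
Step 3: the window is 7–23 days after 1996-05-11 (end of the 21-day hold period, which began when the cure demand is delivered on 1996-04-20), so 1996-05-18 through 1996-06-03; done 1996-05-21 — within the window.
Step 4: the window is 22–60 days after 1996-06-13 (end of the 23-day waiting period, which began when the complaint is filed on 1996-05-21), so 1996-07-05 through 1996-08-12; 1996-08-11 falls inside that range.
Step 5: the window is 10–20 days after 1996-08-11 (when the complaint is served), so 1996-08-21 through 1996-08-31; done 1996-09-05 — 5 days after the window closed.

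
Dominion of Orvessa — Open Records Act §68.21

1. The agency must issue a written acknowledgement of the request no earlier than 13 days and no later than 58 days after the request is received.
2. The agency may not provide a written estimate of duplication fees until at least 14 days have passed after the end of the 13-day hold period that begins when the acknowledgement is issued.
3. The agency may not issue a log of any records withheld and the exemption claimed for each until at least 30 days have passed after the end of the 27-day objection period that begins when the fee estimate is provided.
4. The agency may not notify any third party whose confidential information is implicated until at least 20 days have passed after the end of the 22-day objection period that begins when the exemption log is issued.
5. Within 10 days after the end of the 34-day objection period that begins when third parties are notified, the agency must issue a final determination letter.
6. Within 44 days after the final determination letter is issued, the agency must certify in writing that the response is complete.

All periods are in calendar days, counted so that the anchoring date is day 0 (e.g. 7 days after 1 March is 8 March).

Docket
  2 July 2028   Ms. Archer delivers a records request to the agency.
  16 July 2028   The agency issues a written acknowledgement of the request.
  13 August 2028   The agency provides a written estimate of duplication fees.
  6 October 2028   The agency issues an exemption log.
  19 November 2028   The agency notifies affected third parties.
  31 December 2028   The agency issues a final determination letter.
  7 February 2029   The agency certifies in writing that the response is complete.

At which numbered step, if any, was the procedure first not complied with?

Step 3

(1) the permitted window runs from 2 July 2028 + 13 = 15 July 2028 to 2 July 2028 + 58 = 29 August 2028; done 16 July 2028, which is between those dates.
(2) permitted from 29 July 2028 + 14 days = 12 August 2028 onward; done 13 August 2028, after the minimum wait.
(3) permitted from 9 September 2028 + 30 days = 9 October 2028 onward; 6 October 2028 is 3 days before the earliest permitted date.
That is the first point of non-compliance.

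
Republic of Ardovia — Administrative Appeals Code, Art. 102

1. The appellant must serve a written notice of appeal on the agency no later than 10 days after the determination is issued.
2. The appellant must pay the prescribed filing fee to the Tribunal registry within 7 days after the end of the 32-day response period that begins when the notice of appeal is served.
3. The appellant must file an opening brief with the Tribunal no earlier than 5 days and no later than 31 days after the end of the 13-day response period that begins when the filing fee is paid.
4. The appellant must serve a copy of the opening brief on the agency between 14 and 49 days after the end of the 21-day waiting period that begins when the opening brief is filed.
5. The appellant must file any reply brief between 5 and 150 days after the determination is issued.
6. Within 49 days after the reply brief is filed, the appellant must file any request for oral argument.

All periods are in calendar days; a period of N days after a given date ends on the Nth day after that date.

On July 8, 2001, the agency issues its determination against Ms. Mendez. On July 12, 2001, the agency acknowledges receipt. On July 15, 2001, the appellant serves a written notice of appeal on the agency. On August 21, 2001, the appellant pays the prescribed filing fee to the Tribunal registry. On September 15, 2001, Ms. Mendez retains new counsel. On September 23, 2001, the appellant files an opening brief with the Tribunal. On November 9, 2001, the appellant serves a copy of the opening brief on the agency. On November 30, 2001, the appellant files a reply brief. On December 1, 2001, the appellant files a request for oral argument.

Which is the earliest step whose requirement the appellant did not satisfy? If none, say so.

(1) due by July 8, 2001 + 10 days = July 18, 2001; done July 15, 2001 — timely.
(2) due by August 16, 2001 + 7 days = August 23, 2001; done August 21, 2001 — timely.
(3) the permitted window runs from September 3, 2001 + 5 = September 8, 2001 to September 3, 2001 + 31 = October 4, 2001; done September 23, 2001 — within the window.
(4) the permitted window runs from October 14, 2001 + 14 = October 28, 2001 to October 14, 2001 + 49 = December 2, 2001; done November 9, 2001, which is between those dates.
(5) the permitted window runs from July 8, 2001 + 5 = July 13, 2001 to July 8, 2001 + 150 = December 5, 2001; November 30, 2001 falls inside that range.
(6) due by November 30, 2001 + 49 days = January 18, 2002; December 1, 2001 is within that limit.

None — every step was satisfied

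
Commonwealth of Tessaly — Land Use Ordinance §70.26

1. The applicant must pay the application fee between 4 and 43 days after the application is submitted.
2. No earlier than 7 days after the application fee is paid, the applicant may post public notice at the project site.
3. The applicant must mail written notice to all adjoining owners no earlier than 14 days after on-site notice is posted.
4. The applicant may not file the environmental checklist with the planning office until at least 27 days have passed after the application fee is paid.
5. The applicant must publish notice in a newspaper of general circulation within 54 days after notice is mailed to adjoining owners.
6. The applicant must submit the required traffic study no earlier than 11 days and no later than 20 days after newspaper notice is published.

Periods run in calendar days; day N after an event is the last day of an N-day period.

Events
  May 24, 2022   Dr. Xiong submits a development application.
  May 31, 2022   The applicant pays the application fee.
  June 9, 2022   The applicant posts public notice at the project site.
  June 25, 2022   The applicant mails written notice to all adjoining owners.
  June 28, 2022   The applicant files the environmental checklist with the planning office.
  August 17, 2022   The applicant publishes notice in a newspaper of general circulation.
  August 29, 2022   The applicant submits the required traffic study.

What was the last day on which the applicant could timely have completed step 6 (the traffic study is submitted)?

September 6, 2022

Step 6 runs from August 17, 2022, when newspaper notice is published. The window is 11–20 days after August 17, 2022; it closes on September 6, 2022.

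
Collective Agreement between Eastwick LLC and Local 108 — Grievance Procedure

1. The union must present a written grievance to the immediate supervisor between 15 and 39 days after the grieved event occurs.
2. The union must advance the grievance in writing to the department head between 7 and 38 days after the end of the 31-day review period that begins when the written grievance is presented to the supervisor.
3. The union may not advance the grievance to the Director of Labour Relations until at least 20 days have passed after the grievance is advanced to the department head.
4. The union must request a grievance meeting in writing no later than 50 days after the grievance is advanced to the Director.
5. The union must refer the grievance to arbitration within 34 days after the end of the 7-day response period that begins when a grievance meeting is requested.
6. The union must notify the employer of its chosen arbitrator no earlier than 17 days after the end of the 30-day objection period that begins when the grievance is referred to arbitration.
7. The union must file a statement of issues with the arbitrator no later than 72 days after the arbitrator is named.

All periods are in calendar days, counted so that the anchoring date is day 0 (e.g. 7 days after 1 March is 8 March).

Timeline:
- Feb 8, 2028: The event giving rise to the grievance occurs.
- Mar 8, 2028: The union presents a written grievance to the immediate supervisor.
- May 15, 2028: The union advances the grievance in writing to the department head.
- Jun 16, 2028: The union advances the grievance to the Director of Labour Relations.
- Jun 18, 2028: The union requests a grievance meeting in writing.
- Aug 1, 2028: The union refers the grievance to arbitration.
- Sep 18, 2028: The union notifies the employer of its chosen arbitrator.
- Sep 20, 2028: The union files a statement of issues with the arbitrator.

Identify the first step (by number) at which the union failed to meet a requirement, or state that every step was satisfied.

Step 1: the window is 15–39 days after Feb 8, 2028 (when the grieved event occurs), so Feb 23, 2028 through Mar 18, 2028; done Mar 8, 2028 — within the window.
Step 2: the window is 7–38 days after Apr 8, 2028 (end of the 31-day review period, which began when the written grievance is presented to the supervisor on Mar 8, 2028), so Apr 15, 2028 through May 16, 2028; done May 15, 2028, which is between those dates.
Step 3: the earliest permitted date is 20 days after May 15, 2028 (when the grievance is advanced to the department head), i.e. Jun 4, 2028; done Jun 16, 2028 — permitted.
Step 4: 50 days after Jun 16, 2028 (when the grievance is advanced to the Director) is Aug 5, 2028; done Jun 18, 2028 — timely.
Step 5: 34 days after Jun 25, 2028 (end of the 7-day response period, which began when a grievance meeting is requested on Jun 18, 2028) is Jul 29, 2028; Aug 1, 2028 misses that deadline by 3 days.

Step 5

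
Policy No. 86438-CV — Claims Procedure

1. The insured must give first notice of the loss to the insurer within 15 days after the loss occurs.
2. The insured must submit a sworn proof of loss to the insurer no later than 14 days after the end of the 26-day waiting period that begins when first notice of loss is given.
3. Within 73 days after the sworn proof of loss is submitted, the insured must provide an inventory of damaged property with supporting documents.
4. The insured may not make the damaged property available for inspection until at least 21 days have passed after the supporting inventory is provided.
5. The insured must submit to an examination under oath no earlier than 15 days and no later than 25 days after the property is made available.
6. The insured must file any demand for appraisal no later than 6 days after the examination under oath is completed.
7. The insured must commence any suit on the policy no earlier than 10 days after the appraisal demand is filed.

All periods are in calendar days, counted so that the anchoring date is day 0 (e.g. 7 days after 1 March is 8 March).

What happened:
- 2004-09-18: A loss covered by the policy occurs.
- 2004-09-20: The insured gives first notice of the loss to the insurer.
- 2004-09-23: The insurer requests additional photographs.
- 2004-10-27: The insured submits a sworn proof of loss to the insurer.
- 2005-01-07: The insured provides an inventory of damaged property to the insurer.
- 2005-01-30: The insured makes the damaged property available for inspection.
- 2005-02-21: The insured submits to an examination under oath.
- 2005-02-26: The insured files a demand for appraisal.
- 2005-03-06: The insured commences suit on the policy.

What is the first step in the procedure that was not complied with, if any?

(1) due by 2004-09-18 + 15 days = 2004-10-03; done 2004-09-20 — timely.
(2) due by 2004-10-16 + 14 days = 2004-10-30; done 2004-10-27 — timely.
(3) due by 2004-10-27 + 73 days = 2005-01-08; completed 2005-01-07, before the deadline.
(4) permitted from 2005-01-07 + 21 days = 2005-01-28 onward; done 2005-01-30 — permitted.
(5) the permitted window runs from 2005-01-30 + 15 = 2005-02-14 to 2005-01-30 + 25 = 2005-02-24; done 2005-02-21, which is between those dates.
(6) due by 2005-02-21 + 6 days = 2005-02-27; done 2005-02-26 — timely.
(7) permitted from 2005-02-26 + 10 days = 2005-03-08 onward; 2005-03-06 is 2 days before the earliest permitted date.

Step 7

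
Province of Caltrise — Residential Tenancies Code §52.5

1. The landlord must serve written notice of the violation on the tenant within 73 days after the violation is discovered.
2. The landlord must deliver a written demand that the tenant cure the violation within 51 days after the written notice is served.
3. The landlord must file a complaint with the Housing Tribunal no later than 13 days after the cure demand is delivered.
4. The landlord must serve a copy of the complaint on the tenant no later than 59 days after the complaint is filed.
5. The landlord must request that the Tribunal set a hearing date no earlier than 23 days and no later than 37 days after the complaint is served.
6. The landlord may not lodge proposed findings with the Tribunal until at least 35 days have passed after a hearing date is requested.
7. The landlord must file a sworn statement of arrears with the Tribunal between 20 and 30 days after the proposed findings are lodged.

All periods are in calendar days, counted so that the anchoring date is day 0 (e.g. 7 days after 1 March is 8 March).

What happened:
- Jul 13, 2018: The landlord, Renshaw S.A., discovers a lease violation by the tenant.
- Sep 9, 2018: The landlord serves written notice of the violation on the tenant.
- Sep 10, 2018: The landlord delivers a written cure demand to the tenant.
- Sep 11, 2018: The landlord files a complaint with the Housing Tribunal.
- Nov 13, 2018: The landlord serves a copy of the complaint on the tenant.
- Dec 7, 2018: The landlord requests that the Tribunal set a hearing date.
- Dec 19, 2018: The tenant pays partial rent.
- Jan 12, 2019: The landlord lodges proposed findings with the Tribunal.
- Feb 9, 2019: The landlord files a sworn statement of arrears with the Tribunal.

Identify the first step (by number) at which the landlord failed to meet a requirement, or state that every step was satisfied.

Step 4

Step 1 — counting 73 days from Jul 13, 2018 (when the violation is discovered) gives a deadline of Sep 24, 2018; done Sep 9, 2018 — timely.
Step 2 — counting 51 days from Sep 9, 2018 (when the written notice is served) gives a deadline of Oct 30, 2018; completed Sep 10, 2018, before the deadline.
Step 3 — counting 13 days from Sep 10, 2018 (when the cure demand is delivered) gives a deadline of Sep 23, 2018; Sep 11, 2018 is within that limit.
Step 4 — counting 59 days from Sep 11, 2018 (when the complaint is filed) gives a deadline of Nov 9, 2018; not done until Nov 13, 2018, 4 days after the deadline.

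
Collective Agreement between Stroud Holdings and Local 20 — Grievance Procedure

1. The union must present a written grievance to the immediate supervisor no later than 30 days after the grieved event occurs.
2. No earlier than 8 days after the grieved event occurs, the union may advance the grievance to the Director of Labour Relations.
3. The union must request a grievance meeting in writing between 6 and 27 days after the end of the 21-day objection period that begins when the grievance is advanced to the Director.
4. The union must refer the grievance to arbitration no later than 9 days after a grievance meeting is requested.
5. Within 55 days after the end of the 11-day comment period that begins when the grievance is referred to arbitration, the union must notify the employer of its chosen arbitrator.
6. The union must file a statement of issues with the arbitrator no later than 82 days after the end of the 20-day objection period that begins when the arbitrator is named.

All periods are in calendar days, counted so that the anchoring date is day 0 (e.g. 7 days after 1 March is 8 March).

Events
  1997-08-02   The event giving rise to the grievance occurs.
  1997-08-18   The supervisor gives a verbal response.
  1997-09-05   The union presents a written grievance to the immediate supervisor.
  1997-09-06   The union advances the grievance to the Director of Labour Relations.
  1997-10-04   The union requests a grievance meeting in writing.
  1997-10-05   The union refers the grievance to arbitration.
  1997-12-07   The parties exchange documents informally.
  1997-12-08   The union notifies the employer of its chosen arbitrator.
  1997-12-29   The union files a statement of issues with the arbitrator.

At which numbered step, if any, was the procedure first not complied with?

Step 1

(1) due by 1997-08-02 + 30 days = 1997-09-01; done 1997-09-05 — 4 days late.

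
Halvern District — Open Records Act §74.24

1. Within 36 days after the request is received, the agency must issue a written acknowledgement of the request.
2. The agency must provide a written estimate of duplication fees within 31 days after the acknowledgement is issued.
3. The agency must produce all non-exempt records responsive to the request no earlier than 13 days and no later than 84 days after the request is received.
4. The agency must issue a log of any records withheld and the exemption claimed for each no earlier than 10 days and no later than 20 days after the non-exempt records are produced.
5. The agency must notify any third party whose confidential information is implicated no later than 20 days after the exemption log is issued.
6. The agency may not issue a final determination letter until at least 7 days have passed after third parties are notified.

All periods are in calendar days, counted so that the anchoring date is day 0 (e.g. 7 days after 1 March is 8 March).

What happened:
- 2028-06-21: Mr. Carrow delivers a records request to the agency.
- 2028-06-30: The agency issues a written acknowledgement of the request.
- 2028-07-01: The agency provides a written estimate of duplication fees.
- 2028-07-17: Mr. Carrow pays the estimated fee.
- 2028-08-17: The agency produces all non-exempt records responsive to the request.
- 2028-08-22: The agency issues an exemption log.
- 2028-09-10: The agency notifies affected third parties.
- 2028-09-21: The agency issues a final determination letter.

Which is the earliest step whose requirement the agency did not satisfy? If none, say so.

Step 4

(1) due by 2028-06-21 + 36 days = 2028-07-27; 2028-06-30 is within that limit.
(2) due by 2028-06-30 + 31 days = 2028-07-31; completed 2028-07-01, before the deadline.
(3) the permitted window runs from 2028-06-21 + 13 = 2028-07-04 to 2028-06-21 + 84 = 2028-09-13; done 2028-08-17, which is between those dates.
(4) the permitted window runs from 2028-08-17 + 10 = 2028-08-27 to 2028-08-17 + 20 = 2028-09-06; done 2028-08-22 — 5 days before the window opened.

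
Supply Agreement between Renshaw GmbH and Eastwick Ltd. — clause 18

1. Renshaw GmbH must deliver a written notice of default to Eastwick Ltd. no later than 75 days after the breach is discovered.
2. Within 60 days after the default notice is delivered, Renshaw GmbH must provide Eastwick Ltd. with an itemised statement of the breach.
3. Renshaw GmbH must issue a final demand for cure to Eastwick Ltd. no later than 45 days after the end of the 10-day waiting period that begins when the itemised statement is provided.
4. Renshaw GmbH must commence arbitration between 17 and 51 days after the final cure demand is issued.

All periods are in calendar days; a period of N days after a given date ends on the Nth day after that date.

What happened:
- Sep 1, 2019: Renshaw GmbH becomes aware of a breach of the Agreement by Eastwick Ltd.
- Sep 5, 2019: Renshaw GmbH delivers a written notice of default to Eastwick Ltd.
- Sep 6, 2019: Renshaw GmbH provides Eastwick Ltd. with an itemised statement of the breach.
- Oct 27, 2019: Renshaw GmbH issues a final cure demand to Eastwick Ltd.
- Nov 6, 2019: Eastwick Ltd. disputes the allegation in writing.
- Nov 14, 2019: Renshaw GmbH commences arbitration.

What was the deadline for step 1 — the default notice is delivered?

Nov 15, 2019

Step 1 runs from Sep 1, 2019, when the breach is discovered. 75 days after Sep 1, 2019 is Nov 15, 2019.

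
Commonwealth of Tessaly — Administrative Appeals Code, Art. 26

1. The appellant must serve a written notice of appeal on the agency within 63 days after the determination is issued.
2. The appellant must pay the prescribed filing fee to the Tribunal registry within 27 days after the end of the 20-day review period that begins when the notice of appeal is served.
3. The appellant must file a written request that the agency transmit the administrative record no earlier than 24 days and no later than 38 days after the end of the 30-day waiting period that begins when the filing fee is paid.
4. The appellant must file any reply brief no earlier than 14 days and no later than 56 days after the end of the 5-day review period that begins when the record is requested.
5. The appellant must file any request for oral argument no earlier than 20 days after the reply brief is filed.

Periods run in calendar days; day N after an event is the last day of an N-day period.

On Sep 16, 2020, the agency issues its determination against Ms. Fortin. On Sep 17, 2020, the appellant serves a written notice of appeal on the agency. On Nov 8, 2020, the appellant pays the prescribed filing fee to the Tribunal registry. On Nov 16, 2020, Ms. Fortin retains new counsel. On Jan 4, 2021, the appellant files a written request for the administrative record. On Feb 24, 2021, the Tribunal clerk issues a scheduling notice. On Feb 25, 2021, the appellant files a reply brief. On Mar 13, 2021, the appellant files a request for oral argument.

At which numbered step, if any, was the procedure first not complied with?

(1) due by Sep 16, 2020 + 63 days = Nov 18, 2020; completed Sep 17, 2020, before the deadline.
(2) due by Oct 7, 2020 + 27 days = Nov 3, 2020; not done until Nov 8, 2020, 5 days after the deadline.
The procedure was therefore not followed at step 2.

Step 2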